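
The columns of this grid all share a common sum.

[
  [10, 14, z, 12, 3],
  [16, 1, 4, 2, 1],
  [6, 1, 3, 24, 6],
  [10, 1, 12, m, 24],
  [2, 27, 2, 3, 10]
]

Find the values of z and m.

z = 23, m = 3

Column 1 sums to 44 and so does column 2; that's the common total.
In column 3 the known cells total 21, leaving 44 − 21 = 23.
In column 4 the known cells total 41, leaving 44 − 41 = 3.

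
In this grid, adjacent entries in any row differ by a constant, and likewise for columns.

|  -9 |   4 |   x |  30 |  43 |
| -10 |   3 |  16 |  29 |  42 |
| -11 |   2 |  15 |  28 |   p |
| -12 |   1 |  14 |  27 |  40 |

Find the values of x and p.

Along each row the entries change by 13 per step; down each column they change by -1.
Row 1: from -9 at column 1, stepping by 13 to column 3 gives 17.
Row 3: from -11 at column 1, stepping by 13 to column 5 gives 41.

x = 17, p = 41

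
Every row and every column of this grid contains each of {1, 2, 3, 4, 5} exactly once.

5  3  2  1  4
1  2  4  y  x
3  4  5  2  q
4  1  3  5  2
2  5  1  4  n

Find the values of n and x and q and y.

n = 3, x = 5, q = 1, y = 3

Cell (5,5): row 5 already has {1, 2, 4, 5} → 3.
For row 3, column 5: row 3 already has {2, 3, 4, 5}; that leaves 1.
Cell (2,4): column 4 already has {1, 2, 4, 5} → 3.
For row 2, column 5: row 2 already has {1, 2, 3, 4}; that leaves 5.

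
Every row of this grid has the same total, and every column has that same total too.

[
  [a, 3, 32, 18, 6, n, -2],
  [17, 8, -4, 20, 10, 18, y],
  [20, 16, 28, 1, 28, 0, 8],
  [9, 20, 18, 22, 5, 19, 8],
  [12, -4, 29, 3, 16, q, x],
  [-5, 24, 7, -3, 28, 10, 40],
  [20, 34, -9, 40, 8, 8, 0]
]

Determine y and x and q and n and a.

y = 32, x = 15, q = 30, n = 16, a = 28

Rows 3 and 4 both sum to 101, so that's the common total.
The known cells in column 1 total 73, leaving 101 − 73 = 28 for the blank.
The known cells in row 1 total 85, leaving 101 − 85 = 16 for the blank.
The known cells in column 6 total 71, leaving 101 − 71 = 30 for the blank.
The known cells in row 5 total 86, leaving 101 − 86 = 15 for the blank.
The known cells in row 2 total 69, leaving 101 − 69 = 32 for the blank.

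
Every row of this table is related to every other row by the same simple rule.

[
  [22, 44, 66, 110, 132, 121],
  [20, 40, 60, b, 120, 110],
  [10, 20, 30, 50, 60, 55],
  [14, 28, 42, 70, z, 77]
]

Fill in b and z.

b = 100, z = 84

Each row is a constant multiple of every other row — this is a multiplication table with the headers hidden.
Row 2 is 20/22 = 10/11 times row 1, so its entry in column 4 is 110 × 10/11 = 100.
Row 4 is 14/22 = 7/11 times row 1, so its entry in column 5 is 132 × 7/11 = 84.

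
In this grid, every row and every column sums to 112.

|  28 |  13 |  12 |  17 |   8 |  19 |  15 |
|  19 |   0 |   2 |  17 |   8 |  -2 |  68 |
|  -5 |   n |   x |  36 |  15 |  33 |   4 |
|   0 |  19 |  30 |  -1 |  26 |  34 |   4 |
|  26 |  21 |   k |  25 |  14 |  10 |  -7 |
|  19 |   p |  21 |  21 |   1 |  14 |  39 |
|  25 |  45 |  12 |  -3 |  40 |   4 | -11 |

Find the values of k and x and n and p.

Row 6: 19 + 21 + 21 + 1 + 14 + 39 = 115, so its missing entry is 112 − 115 = -3.
Column 2: 13 + 0 + 19 + 21 − 3 + 45 = 95, so its missing entry is 112 − 95 = 17.
Row 5: 26 + 21 + 25 + 14 + 10 − 7 = 89, so its missing entry is 112 − 89 = 23.
Row 3: -5 + 17 + 36 + 15 + 33 + 4 = 100, so its missing entry is 112 − 100 = 12.

k = 23, x = 12, n = 17, p = -3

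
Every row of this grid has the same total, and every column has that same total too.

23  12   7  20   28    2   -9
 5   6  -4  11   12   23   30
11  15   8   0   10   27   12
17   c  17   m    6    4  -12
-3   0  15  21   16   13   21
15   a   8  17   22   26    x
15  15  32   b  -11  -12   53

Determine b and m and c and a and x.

b = -9, m = 23, c = 28, a = 7, x = -12

Rows 1 and 2 both sum to 83, so that's the common total.
Column 7 has -9 + 30 + 12 − 12 + 21 + 53 = 95; the blank must be 83 − 95 = -12.
Row 6 has 15 + 8 + 17 + 22 + 26 − 12 = 76; the blank must be 83 − 76 = 7.
Column 2 has 12 + 6 + 15 + 0 + 7 + 15 = 55; the blank must be 83 − 55 = 28.
Row 4 has 17 + 28 + 17 + 6 + 4 − 12 = 60; the blank must be 83 − 60 = 23.
Row 7 has 15 + 15 + 32 − 11 − 12 + 53 = 92; the blank must be 83 − 92 = -9.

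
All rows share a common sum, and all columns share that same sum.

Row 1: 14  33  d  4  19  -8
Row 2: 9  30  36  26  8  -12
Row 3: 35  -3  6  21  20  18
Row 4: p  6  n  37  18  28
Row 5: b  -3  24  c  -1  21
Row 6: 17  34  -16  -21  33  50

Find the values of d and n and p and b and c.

Rows 2 and 3 both sum to 97, so that's the common total.
Column 4 has 4 + 26 + 21 + 37 − 21 = 67; the blank must be 97 − 67 = 30.
Row 5 has -3 + 24 + 30 − 1 + 21 = 71; the blank must be 97 − 71 = 26.
Column 1 has 14 + 9 + 35 + 26 + 17 = 101; the blank must be 97 − 101 = -4.
Row 1 has 14 + 33 + 4 + 19 − 8 = 62; the blank must be 97 − 62 = 35.
Row 4 has -4 + 6 + 37 + 18 + 28 = 85; the blank must be 97 − 85 = 12.

d = 35, n = 12, p = -4, b = 26, c = 30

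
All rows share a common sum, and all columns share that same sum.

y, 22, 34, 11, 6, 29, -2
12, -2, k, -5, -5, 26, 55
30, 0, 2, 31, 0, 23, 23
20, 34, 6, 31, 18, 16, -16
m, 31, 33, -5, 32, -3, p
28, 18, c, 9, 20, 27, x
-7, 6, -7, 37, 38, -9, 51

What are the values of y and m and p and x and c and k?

y = 9, m = 17, p = 4, x = -6, c = 13, k = 28

Rows 3 and 4 both sum to 109, so that's the common total.
Row 2 has 12 − 2 − 5 − 5 + 26 + 55 = 81; the blank must be 109 − 81 = 28.
Row 1 has 22 + 34 + 11 + 6 + 29 − 2 = 100; the blank must be 109 − 100 = 9.
Column 1 has 9 + 12 + 30 + 20 + 28 − 7 = 92; the blank must be 109 − 92 = 17.
Row 5 has 17 + 31 + 33 − 5 + 32 − 3 = 105; the blank must be 109 − 105 = 4.
Column 7 has -2 + 55 + 23 − 16 + 4 + 51 = 115; the blank must be 109 − 115 = -6.
Row 6 has 28 + 18 + 9 + 20 + 27 − 6 = 96; the blank must be 109 − 96 = 13.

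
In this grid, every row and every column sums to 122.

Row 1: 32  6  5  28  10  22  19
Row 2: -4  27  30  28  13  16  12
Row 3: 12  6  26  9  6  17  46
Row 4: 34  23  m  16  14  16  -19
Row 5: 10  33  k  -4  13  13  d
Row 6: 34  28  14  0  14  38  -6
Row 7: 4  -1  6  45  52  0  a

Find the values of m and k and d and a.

m = 38, k = 3, d = 54, a = 16

Row 7 has 4 − 1 + 6 + 45 + 52 + 0 = 106; the blank must be 122 − 106 = 16.
Row 4 has 34 + 23 + 16 + 14 + 16 − 19 = 84; the blank must be 122 − 84 = 38.
Column 7 has 19 + 12 + 46 − 19 − 6 + 16 = 68; the blank must be 122 − 68 = 54.
Row 5 has 10 + 33 − 4 + 13 + 13 + 54 = 119; the blank must be 122 − 119 = 3.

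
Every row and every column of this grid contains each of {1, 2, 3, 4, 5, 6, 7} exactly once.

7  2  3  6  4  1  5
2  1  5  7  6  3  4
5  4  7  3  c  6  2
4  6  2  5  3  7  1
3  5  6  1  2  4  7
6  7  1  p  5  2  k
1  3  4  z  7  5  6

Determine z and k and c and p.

z = 2, k = 3, c = 1, p = 4

At (row 3, col 5): row 3 already has {2, 3, 4, 5, 6, 7}, so the value is 1.
For row 7, column 4: row 7 already has {1, 3, 4, 5, 6, 7}; that leaves 2.
For row 6, column 4: column 4 already has {1, 2, 3, 5, 6, 7}; that leaves 4.
Cell (6,7): row 6 already has {1, 2, 4, 5, 6, 7} → 3.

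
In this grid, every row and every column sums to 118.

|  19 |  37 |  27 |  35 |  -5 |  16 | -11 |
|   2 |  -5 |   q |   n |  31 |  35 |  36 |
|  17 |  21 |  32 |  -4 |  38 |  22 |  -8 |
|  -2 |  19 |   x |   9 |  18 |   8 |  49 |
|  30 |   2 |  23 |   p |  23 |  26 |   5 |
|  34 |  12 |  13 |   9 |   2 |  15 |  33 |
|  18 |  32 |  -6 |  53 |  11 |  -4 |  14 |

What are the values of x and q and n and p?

x = 17, q = 12, n = 7, p = 9

The known cells in row 4 total 101, leaving 118 − 101 = 17 for the blank.
The known cells in column 3 total 106, leaving 118 − 106 = 12 for the blank.
The known cells in row 2 total 111, leaving 118 − 111 = 7 for the blank.
The known cells in row 5 total 109, leaving 118 − 109 = 9 for the blank.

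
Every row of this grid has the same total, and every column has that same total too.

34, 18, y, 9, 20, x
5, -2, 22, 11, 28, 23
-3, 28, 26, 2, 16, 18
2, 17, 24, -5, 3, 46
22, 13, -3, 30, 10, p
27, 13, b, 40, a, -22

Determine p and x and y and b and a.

Rows 2 and 3 both sum to 87, so that's the common total.
Column 5: 20 + 28 + 16 + 3 + 10 = 77, so its missing entry is 87 − 77 = 10.
Row 5: 22 + 13 − 3 + 30 + 10 = 72, so its missing entry is 87 − 72 = 15.
Column 6: 23 + 18 + 46 + 15 − 22 = 80, so its missing entry is 87 − 80 = 7.
Row 1: 34 + 18 + 9 + 20 + 7 = 88, so its missing entry is 87 − 88 = -1.
Row 6: 27 + 13 + 40 + 10 − 22 = 68, so its missing entry is 87 − 68 = 19.

p = 15, x = 7, y = -1, b = 19, a = 10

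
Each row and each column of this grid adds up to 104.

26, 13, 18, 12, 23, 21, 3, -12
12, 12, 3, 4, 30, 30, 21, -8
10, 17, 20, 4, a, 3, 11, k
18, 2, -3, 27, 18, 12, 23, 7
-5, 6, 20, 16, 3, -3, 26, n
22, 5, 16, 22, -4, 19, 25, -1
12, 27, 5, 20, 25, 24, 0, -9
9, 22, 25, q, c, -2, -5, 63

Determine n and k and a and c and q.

Column 4 has 12 + 4 + 4 + 27 + 16 + 22 + 20 = 105; the blank must be 104 − 105 = -1.
Row 8 has 9 + 22 + 25 − 1 − 2 − 5 + 63 = 111; the blank must be 104 − 111 = -7.
Column 5 has 23 + 30 + 18 + 3 − 4 + 25 − 7 = 88; the blank must be 104 − 88 = 16.
Row 3 has 10 + 17 + 20 + 4 + 16 + 3 + 11 = 81; the blank must be 104 − 81 = 23.
Row 5 has -5 + 6 + 20 + 16 + 3 − 3 + 26 = 63; the blank must be 104 − 63 = 41.

n = 41, k = 23, a = 16, c = -7, q = -1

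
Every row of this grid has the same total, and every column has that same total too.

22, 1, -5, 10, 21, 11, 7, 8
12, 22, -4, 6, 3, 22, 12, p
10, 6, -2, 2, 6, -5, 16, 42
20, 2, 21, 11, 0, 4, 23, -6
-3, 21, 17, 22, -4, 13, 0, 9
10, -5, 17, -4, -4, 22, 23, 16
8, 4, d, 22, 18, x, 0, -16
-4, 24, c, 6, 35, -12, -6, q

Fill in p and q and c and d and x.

Rows 1 and 3 both sum to 75, so that's the common total.
The known cells in column 6 total 55, leaving 75 − 55 = 20 for the blank.
The known cells in row 7 total 56, leaving 75 − 56 = 19 for the blank.
The known cells in row 2 total 73, leaving 75 − 73 = 2 for the blank.
The known cells in column 8 total 55, leaving 75 − 55 = 20 for the blank.
The known cells in row 8 total 63, leaving 75 − 63 = 12 for the blank.

p = 2, q = 20, c = 12, d = 19, x = 20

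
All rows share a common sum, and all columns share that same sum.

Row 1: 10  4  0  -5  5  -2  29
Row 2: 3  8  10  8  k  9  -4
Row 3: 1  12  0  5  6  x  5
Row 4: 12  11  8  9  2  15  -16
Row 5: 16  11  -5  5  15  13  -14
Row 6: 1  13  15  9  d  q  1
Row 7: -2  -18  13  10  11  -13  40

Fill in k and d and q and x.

k = 7, d = -5, q = 7, x = 12

Rows 1 and 4 both sum to 41, so that's the common total.
The known cells in row 3 total 29, leaving 41 − 29 = 12 for the blank.
The known cells in column 6 total 34, leaving 41 − 34 = 7 for the blank.
The known cells in row 6 total 46, leaving 41 − 46 = -5 for the blank.
The known cells in row 2 total 34, leaving 41 − 34 = 7 for the blank.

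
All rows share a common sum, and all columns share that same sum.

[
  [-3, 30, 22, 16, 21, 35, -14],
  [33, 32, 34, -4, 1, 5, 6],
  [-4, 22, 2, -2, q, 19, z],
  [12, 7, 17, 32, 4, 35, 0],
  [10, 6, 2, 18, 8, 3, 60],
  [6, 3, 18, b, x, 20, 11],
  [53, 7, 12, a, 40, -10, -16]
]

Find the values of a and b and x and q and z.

Rows 1 and 2 both sum to 107, so that's the common total.
The known cells in column 7 total 47, leaving 107 − 47 = 60 for the blank.
The known cells in row 3 total 97, leaving 107 − 97 = 10 for the blank.
The known cells in column 5 total 84, leaving 107 − 84 = 23 for the blank.
The known cells in row 6 total 81, leaving 107 − 81 = 26 for the blank.
The known cells in row 7 total 86, leaving 107 − 86 = 21 for the blank.

a = 21, b = 26, x = 23, q = 10, z = 60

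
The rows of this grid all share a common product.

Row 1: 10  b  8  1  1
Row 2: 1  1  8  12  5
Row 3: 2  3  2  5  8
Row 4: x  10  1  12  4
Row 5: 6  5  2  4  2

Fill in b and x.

Rows 2 and 3 each multiply to 480, so every row has product 480.
Row 1: 10×8×1×1 = 80, so the missing entry is 480 ÷ 80 = 6.
Row 4: 10×1×12×4 = 480, so the missing entry is 480 ÷ 480 = 1.

b = 6, x = 1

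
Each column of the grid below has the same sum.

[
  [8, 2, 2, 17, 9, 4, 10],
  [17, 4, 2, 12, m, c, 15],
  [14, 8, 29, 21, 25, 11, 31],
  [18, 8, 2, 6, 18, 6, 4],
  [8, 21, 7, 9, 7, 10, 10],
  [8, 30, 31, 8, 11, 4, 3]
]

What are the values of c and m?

Column 1 sums to 73 and so does column 7; that's the common total.
In column 6 the known cells total 35, leaving 73 − 35 = 38.
In column 5 the known cells total 70, leaving 73 − 70 = 3.

c = 38, m = 3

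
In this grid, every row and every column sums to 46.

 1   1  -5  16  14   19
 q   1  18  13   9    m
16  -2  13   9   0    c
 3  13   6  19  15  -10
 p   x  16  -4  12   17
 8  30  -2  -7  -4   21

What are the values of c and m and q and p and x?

Row 3 has 16 − 2 + 13 + 9 + 0 = 36; the blank must be 46 − 36 = 10.
Column 6 has 19 + 10 − 10 + 17 + 21 = 57; the blank must be 46 − 57 = -11.
Row 2 has 1 + 18 + 13 + 9 − 11 = 30; the blank must be 46 − 30 = 16.
Column 1 has 1 + 16 + 16 + 3 + 8 = 44; the blank must be 46 − 44 = 2.
Row 5 has 2 + 16 − 4 + 12 + 17 = 43; the blank must be 46 − 43 = 3.

c = 10, m = -11, q = 16, p = 2, x = 3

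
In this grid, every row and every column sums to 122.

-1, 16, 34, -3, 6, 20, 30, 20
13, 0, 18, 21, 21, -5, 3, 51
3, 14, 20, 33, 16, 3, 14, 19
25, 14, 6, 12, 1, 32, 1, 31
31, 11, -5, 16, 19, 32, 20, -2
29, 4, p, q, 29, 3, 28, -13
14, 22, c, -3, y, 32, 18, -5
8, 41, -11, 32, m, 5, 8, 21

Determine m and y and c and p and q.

m = 18, y = 12, c = 32, p = 28, q = 14

Row 8: 8 + 41 − 11 + 32 + 5 + 8 + 21 = 104, so its missing entry is 122 − 104 = 18.
Column 5: 6 + 21 + 16 + 1 + 19 + 29 + 18 = 110, so its missing entry is 122 − 110 = 12.
Row 7: 14 + 22 − 3 + 12 + 32 + 18 − 5 = 90, so its missing entry is 122 − 90 = 32.
Column 4: -3 + 21 + 33 + 12 + 16 − 3 + 32 = 108, so its missing entry is 122 − 108 = 14.
Row 6: 29 + 4 + 14 + 29 + 3 + 28 − 13 = 94, so its missing entry is 122 − 94 = 28.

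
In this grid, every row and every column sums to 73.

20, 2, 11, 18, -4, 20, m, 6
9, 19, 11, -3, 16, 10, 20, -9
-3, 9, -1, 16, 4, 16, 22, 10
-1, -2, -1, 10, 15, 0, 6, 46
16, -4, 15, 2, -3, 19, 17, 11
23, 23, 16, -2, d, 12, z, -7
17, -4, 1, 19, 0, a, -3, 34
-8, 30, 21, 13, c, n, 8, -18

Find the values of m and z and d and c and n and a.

m = 0, z = 3, d = 5, c = 40, n = -13, a = 9

Row 7: 17 − 4 + 1 + 19 + 0 − 3 + 34 = 64, so its missing entry is 73 − 64 = 9.
Row 1: 20 + 2 + 11 + 18 − 4 + 20 + 6 = 73, so its missing entry is 73 − 73 = 0.
Column 7: 0 + 20 + 22 + 6 + 17 − 3 + 8 = 70, so its missing entry is 73 − 70 = 3.
Row 6: 23 + 23 + 16 − 2 + 12 + 3 − 7 = 68, so its missing entry is 73 − 68 = 5.
Column 5: -4 + 16 + 4 + 15 − 3 + 5 + 0 = 33, so its missing entry is 73 − 33 = 40.
Row 8: -8 + 30 + 21 + 13 + 40 + 8 − 18 = 86, so its missing entry is 73 − 86 = -13.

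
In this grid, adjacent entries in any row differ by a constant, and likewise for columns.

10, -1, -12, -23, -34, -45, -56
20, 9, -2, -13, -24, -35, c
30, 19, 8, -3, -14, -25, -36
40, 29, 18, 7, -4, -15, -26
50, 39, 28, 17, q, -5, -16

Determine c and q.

Along each row the entries change by -11 per step; down each column they change by 10.
Row 2: from 20 at column 1, stepping by -11 to column 7 gives -46.
Row 5: from 50 at column 1, stepping by -11 to column 5 gives 6.

c = -46, q = 6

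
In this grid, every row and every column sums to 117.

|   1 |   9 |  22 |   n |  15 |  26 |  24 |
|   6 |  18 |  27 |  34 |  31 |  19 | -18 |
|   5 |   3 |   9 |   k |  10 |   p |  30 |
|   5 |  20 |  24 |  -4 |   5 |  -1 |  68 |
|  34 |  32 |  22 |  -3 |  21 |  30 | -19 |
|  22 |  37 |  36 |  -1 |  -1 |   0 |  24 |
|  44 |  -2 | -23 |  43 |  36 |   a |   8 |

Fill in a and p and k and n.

a = 11, p = 32, k = 28, n = 20

Row 7 has 44 − 2 − 23 + 43 + 36 + 8 = 106; the blank must be 117 − 106 = 11.
Column 6 has 26 + 19 − 1 + 30 + 0 + 11 = 85; the blank must be 117 − 85 = 32.
Row 3 has 5 + 3 + 9 + 10 + 32 + 30 = 89; the blank must be 117 − 89 = 28.
Row 1 has 1 + 9 + 22 + 15 + 26 + 24 = 97; the blank must be 117 − 97 = 20.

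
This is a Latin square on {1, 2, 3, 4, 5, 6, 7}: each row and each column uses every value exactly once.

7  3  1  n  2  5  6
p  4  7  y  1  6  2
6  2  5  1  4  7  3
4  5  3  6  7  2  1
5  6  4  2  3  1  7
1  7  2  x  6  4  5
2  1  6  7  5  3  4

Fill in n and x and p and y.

For row 2, column 1: column 1 already has {1, 2, 4, 5, 6, 7}; that leaves 3.
At (row 6, col 4): row 6 already has {1, 2, 4, 5, 6, 7}, so the value is 3.
Cell (1,4): row 1 already has {1, 2, 3, 5, 6, 7} → 4.
At (row 2, col 4): row 2 already has {1, 2, 3, 4, 6, 7}, so the value is 5.

n = 4, x = 3, p = 3, y = 5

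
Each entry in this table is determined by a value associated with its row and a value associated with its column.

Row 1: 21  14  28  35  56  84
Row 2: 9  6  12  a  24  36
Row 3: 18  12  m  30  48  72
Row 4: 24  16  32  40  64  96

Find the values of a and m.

Each row is a constant multiple of every other row — this is a multiplication table with the headers hidden.
Row 2 is 9/21 = 3/7 times row 1, so its entry in column 4 is 35 × 3/7 = 15.
Row 3 is 18/21 = 6/7 times row 1, so its entry in column 3 is 28 × 6/7 = 24.

a = 15, m = 24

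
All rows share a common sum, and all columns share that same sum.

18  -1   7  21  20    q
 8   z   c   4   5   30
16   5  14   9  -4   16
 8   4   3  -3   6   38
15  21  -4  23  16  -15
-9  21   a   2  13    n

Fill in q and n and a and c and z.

q = -9, n = -4, a = 33, c = 3, z = 6

Rows 3 and 4 both sum to 56, so that's the common total.
Column 2 has -1 + 5 + 4 + 21 + 21 = 50; the blank must be 56 − 50 = 6.
Row 2 has 8 + 6 + 4 + 5 + 30 = 53; the blank must be 56 − 53 = 3.
Row 1 has 18 − 1 + 7 + 21 + 20 = 65; the blank must be 56 − 65 = -9.
Column 6 has -9 + 30 + 16 + 38 − 15 = 60; the blank must be 56 − 60 = -4.
Row 6 has -9 + 21 + 2 + 13 − 4 = 23; the blank must be 56 − 23 = 33.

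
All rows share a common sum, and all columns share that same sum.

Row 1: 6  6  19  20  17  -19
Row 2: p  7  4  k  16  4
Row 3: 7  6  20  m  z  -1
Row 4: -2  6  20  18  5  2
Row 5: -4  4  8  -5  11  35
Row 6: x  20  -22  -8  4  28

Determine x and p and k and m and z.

Rows 1 and 4 both sum to 49, so that's the common total.
The known cells in column 5 total 53, leaving 49 − 53 = -4 for the blank.
The known cells in row 3 total 28, leaving 49 − 28 = 21 for the blank.
The known cells in row 6 total 22, leaving 49 − 22 = 27 for the blank.
The known cells in column 1 total 34, leaving 49 − 34 = 15 for the blank.
The known cells in row 2 total 46, leaving 49 − 46 = 3 for the blank.

x = 27, p = 15, k = 3, m = 21, z = -4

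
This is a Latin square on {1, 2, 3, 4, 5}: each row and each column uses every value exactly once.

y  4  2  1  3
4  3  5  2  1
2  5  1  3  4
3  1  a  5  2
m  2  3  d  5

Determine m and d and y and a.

m = 1, d = 4, y = 5, a = 4

Cell (1,1): row 1 already has {1, 2, 3, 4} → 5.
Cell (4,3): row 4 already has {1, 2, 3, 5} → 4.
Cell (5,1): column 1 already has {2, 3, 4, 5} → 1.
For row 5, column 4: row 5 already has {1, 2, 3, 5}; that leaves 4.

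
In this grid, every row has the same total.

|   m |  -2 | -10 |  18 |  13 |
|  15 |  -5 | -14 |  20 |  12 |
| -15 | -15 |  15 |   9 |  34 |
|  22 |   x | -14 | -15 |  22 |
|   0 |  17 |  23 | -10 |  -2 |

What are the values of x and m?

Row 3 sums to 28 and so does row 5; that's the common total.
In row 4 the known cells total 15, leaving 28 − 15 = 13.
In row 1 the known cells total 19, leaving 28 − 19 = 9.

x = 13, m = 9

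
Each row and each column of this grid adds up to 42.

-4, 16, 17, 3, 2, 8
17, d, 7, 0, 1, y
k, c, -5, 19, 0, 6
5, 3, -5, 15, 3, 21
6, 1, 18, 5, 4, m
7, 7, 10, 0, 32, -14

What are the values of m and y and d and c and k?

Column 1 has -4 + 17 + 5 + 6 + 7 = 31; the blank must be 42 − 31 = 11.
Row 3 has 11 − 5 + 19 + 0 + 6 = 31; the blank must be 42 − 31 = 11.
Column 2 has 16 + 11 + 3 + 1 + 7 = 38; the blank must be 42 − 38 = 4.
Row 2 has 17 + 4 + 7 + 0 + 1 = 29; the blank must be 42 − 29 = 13.
Row 5 has 6 + 1 + 18 + 5 + 4 = 34; the blank must be 42 − 34 = 8.

m = 8, y = 13, d = 4, c = 11, k = 11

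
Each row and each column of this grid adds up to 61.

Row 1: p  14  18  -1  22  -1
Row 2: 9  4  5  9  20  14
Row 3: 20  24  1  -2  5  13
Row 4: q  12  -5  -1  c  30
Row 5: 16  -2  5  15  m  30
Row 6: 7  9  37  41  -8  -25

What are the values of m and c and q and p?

Row 5: 16 − 2 + 5 + 15 + 30 = 64, so its missing entry is 61 − 64 = -3.
Column 5: 22 + 20 + 5 − 3 − 8 = 36, so its missing entry is 61 − 36 = 25.
Row 1: 14 + 18 − 1 + 22 − 1 = 52, so its missing entry is 61 − 52 = 9.
Row 4: 12 − 5 − 1 + 25 + 30 = 61, so its missing entry is 61 − 61 = 0.

m = -3, c = 25, q = 0, p = 9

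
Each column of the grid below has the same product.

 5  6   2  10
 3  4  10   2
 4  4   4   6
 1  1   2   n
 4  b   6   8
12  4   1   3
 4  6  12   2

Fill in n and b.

n = 2, b = 5

Columns 1 and 3 each multiply to 11520, so every column has product 11520.
Column 4: 10×2×6×8×3×2 = 5760, so the missing entry is 11520 ÷ 5760 = 2.
Column 2: 6×4×4×1×4×6 = 2304, so the missing entry is 11520 ÷ 2304 = 5.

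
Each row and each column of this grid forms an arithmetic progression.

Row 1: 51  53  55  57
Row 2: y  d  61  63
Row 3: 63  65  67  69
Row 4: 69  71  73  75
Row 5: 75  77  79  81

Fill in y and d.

Along each row the entries change by 2 per step; down each column they change by 6.
Row 2: from 61 at column 3, stepping by 2 to column 1 gives 57.
Row 2: from 61 at column 3, stepping by 2 to column 2 gives 59.

y = 57, d = 59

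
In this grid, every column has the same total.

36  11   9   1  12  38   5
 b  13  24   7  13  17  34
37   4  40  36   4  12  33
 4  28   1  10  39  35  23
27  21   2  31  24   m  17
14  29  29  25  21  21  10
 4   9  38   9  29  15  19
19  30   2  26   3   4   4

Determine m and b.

m = 3, b = 4

The complete columns each total 145.
Column 6 is missing 145 − 142 = 3 (since 38 + 17 + 12 + 35 + 21 + 15 + 4 = 142).
Column 1 is missing 145 − 141 = 4 (since 36 + 37 + 4 + 27 + 14 + 4 + 19 = 141).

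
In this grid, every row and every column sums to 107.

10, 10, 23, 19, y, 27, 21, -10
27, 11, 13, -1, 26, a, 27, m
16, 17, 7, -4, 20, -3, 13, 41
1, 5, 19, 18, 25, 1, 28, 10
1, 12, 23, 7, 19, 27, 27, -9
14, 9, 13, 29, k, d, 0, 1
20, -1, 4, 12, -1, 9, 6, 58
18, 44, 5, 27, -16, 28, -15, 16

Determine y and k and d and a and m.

y = 7, k = 27, d = 14, a = 4, m = 0

The known cells in row 1 total 100, leaving 107 − 100 = 7 for the blank.
The known cells in column 5 total 80, leaving 107 − 80 = 27 for the blank.
The known cells in row 6 total 93, leaving 107 − 93 = 14 for the blank.
The known cells in column 6 total 103, leaving 107 − 103 = 4 for the blank.
The known cells in row 2 total 107, leaving 107 − 107 = 0 for the blank.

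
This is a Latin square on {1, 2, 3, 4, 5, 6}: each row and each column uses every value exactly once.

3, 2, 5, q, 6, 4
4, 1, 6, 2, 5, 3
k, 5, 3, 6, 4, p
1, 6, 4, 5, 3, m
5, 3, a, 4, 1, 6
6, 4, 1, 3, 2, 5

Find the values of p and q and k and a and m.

For row 1, column 4: row 1 already has {2, 3, 4, 5, 6}; that leaves 1.
At (row 3, col 1): column 1 already has {1, 3, 4, 5, 6}, so the value is 2.
For row 5, column 3: row 5 already has {1, 3, 4, 5, 6}; that leaves 2.
At (row 3, col 6): row 3 already has {2, 3, 4, 5, 6}, so the value is 1.
At (row 4, col 6): row 4 already has {1, 3, 4, 5, 6}, so the value is 2.

p = 1, q = 1, k = 2, a = 2, m = 2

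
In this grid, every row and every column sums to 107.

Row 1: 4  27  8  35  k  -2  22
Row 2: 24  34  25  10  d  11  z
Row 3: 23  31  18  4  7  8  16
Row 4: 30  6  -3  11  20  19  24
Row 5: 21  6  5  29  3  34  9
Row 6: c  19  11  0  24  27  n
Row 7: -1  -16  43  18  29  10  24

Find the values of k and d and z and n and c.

Row 1 has 4 + 27 + 8 + 35 − 2 + 22 = 94; the blank must be 107 − 94 = 13.
Column 5 has 13 + 7 + 20 + 3 + 24 + 29 = 96; the blank must be 107 − 96 = 11.
Column 1 has 4 + 24 + 23 + 30 + 21 − 1 = 101; the blank must be 107 − 101 = 6.
Row 6 has 6 + 19 + 11 + 0 + 24 + 27 = 87; the blank must be 107 − 87 = 20.
Row 2 has 24 + 34 + 25 + 10 + 11 + 11 = 115; the blank must be 107 − 115 = -8.

k = 13, d = 11, z = -8, n = 20, c = 6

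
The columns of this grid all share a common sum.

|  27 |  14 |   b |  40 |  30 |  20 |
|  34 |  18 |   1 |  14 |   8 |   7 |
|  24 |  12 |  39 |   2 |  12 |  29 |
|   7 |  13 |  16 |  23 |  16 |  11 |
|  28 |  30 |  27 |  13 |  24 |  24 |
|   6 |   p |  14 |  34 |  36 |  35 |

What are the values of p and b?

p = 39, b = 29

Columns 5 and 6 both add up to 126, so every column sums to 126.
Column 2: 14 + 18 + 12 + 13 + 30 = 87, so the missing entry is 126 − 87 = 39.
Column 3: 1 + 39 + 16 + 27 + 14 = 97, so the missing entry is 126 − 97 = 29.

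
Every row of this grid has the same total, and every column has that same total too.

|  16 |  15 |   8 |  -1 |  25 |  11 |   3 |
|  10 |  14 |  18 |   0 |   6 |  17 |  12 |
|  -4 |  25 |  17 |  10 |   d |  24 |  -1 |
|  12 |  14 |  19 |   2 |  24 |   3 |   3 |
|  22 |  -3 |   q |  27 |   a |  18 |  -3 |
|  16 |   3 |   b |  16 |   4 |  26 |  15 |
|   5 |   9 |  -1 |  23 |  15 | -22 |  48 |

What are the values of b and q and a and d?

Rows 1 and 2 both sum to 77, so that's the common total.
The known cells in row 3 total 71, leaving 77 − 71 = 6 for the blank.
The known cells in column 5 total 80, leaving 77 − 80 = -3 for the blank.
The known cells in row 5 total 58, leaving 77 − 58 = 19 for the blank.
The known cells in row 6 total 80, leaving 77 − 80 = -3 for the blank.

b = -3, q = 19, a = -3, d = 6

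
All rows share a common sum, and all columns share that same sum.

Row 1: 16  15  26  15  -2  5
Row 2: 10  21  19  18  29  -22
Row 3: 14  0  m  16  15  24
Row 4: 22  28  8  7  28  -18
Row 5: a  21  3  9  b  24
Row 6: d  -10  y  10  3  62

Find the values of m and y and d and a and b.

m = 6, y = 13, d = -3, a = 16, b = 2

Rows 1 and 2 both sum to 75, so that's the common total.
Column 5: -2 + 29 + 15 + 28 + 3 = 73, so its missing entry is 75 − 73 = 2.
Row 5: 21 + 3 + 9 + 2 + 24 = 59, so its missing entry is 75 − 59 = 16.
Column 1: 16 + 10 + 14 + 22 + 16 = 78, so its missing entry is 75 − 78 = -3.
Row 3: 14 + 0 + 16 + 15 + 24 = 69, so its missing entry is 75 − 69 = 6.
Row 6: -3 − 10 + 10 + 3 + 62 = 62, so its missing entry is 75 − 62 = 13.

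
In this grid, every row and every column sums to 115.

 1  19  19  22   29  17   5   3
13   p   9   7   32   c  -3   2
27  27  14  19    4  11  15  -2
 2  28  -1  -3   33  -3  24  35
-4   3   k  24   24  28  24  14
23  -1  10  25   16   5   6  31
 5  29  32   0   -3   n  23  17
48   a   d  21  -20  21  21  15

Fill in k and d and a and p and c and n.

k = 2, d = 30, a = -21, p = 31, c = 24, n = 12

The known cells in row 7 total 103, leaving 115 − 103 = 12 for the blank.
The known cells in column 6 total 91, leaving 115 − 91 = 24 for the blank.
The known cells in row 2 total 84, leaving 115 − 84 = 31 for the blank.
The known cells in column 2 total 136, leaving 115 − 136 = -21 for the blank.
The known cells in row 5 total 113, leaving 115 − 113 = 2 for the blank.
The known cells in row 8 total 85, leaving 115 − 85 = 30 for the blank.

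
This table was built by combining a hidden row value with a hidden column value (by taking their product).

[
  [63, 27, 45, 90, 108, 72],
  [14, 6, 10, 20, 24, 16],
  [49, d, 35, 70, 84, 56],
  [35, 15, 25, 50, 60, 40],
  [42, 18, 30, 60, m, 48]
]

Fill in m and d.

m = 72, d = 21

Each row is a constant multiple of every other row — this is a multiplication table with the headers hidden.
Row 5 is 60/90 = 2/3 times row 1, so its entry in column 5 is 108 × 2/3 = 72.
Row 3 is 70/90 = 7/9 times row 1, so its entry in column 2 is 27 × 7/9 = 21.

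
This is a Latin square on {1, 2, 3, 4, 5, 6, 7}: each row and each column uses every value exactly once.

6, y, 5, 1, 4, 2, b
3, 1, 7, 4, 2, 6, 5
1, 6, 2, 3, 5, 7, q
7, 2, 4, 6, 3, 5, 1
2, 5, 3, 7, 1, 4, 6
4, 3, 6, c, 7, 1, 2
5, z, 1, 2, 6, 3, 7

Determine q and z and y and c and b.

At (row 7, col 2): row 7 already has {1, 2, 3, 5, 6, 7}, so the value is 4.
Cell (1,2): column 2 already has {1, 2, 3, 4, 5, 6} → 7.
For row 1, column 7: row 1 already has {1, 2, 4, 5, 6, 7}; that leaves 3.
For row 3, column 7: row 3 already has {1, 2, 3, 5, 6, 7}; that leaves 4.
For row 6, column 4: row 6 already has {1, 2, 3, 4, 6, 7}; that leaves 5.

q = 4, z = 4, y = 7, c = 5, b = 3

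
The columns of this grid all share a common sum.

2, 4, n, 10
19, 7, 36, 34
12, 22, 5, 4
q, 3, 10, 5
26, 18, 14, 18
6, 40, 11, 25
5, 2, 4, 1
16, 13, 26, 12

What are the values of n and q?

Column 2 sums to 109 and so does column 4; that's the common total.
In column 3 the known cells total 106, leaving 109 − 106 = 3.
In column 1 the known cells total 86, leaving 109 − 86 = 23.

n = 3, q = 23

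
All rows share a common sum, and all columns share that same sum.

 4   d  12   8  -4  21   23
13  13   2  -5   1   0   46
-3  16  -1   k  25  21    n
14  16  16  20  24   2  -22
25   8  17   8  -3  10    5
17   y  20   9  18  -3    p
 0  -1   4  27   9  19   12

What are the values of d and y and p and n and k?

Rows 2 and 4 both sum to 70, so that's the common total.
Row 1 has 4 + 12 + 8 − 4 + 21 + 23 = 64; the blank must be 70 − 64 = 6.
Column 2 has 6 + 13 + 16 + 16 + 8 − 1 = 58; the blank must be 70 − 58 = 12.
Column 4 has 8 − 5 + 20 + 8 + 9 + 27 = 67; the blank must be 70 − 67 = 3.
Row 3 has -3 + 16 − 1 + 3 + 25 + 21 = 61; the blank must be 70 − 61 = 9.
Row 6 has 17 + 12 + 20 + 9 + 18 − 3 = 73; the blank must be 70 − 73 = -3.

d = 6, y = 12, p = -3, n = 9, k = 3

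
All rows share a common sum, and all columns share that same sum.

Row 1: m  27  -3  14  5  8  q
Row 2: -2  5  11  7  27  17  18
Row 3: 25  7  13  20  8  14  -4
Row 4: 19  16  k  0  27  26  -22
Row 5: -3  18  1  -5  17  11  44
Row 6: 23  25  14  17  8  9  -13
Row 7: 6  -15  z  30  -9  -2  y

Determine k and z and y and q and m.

k = 17, z = 30, y = 43, q = 17, m = 15

Rows 2 and 3 both sum to 83, so that's the common total.
The known cells in column 1 total 68, leaving 83 − 68 = 15 for the blank.
The known cells in row 1 total 66, leaving 83 − 66 = 17 for the blank.
The known cells in column 7 total 40, leaving 83 − 40 = 43 for the blank.
The known cells in row 7 total 53, leaving 83 − 53 = 30 for the blank.
The known cells in row 4 total 66, leaving 83 − 66 = 17 for the blank.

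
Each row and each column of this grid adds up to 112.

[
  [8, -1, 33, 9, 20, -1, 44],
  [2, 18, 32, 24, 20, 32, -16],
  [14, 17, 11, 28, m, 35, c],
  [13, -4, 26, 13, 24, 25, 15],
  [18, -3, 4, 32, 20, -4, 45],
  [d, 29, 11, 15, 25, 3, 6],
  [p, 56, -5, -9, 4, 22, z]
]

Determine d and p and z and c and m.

Column 5 has 20 + 20 + 24 + 20 + 25 + 4 = 113; the blank must be 112 − 113 = -1.
Row 6 has 29 + 11 + 15 + 25 + 3 + 6 = 89; the blank must be 112 − 89 = 23.
Row 3 has 14 + 17 + 11 + 28 − 1 + 35 = 104; the blank must be 112 − 104 = 8.
Column 1 has 8 + 2 + 14 + 13 + 18 + 23 = 78; the blank must be 112 − 78 = 34.
Row 7 has 34 + 56 − 5 − 9 + 4 + 22 = 102; the blank must be 112 − 102 = 10.

d = 23, p = 34, z = 10, c = 8, m = -1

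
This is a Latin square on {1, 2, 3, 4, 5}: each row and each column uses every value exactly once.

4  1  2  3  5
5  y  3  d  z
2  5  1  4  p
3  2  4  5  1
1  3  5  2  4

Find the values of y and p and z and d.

At (row 2, col 2): column 2 already has {1, 2, 3, 5}, so the value is 4.
For row 3, column 5: row 3 already has {1, 2, 4, 5}; that leaves 3.
At (row 2, col 4): column 4 already has {2, 3, 4, 5}, so the value is 1.
Cell (2,5): row 2 already has {1, 3, 4, 5} → 2.

y = 4, p = 3, z = 2, d = 1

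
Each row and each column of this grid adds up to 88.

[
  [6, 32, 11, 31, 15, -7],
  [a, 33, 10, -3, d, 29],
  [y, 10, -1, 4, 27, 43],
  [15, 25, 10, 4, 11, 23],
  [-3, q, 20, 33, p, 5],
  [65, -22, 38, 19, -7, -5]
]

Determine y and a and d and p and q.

Row 3 has 10 − 1 + 4 + 27 + 43 = 83; the blank must be 88 − 83 = 5.
Column 1 has 6 + 5 + 15 − 3 + 65 = 88; the blank must be 88 − 88 = 0.
Row 2 has 0 + 33 + 10 − 3 + 29 = 69; the blank must be 88 − 69 = 19.
Column 5 has 15 + 19 + 27 + 11 − 7 = 65; the blank must be 88 − 65 = 23.
Row 5 has -3 + 20 + 33 + 23 + 5 = 78; the blank must be 88 − 78 = 10.

y = 5, a = 0, d = 19, p = 23, q = 10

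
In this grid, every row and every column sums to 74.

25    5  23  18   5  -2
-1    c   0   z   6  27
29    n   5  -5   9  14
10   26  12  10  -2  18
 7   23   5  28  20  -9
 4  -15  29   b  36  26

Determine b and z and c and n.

b = -6, z = 29, c = 13, n = 22

The known cells in row 6 total 80, leaving 74 − 80 = -6 for the blank.
The known cells in column 4 total 45, leaving 74 − 45 = 29 for the blank.
The known cells in row 2 total 61, leaving 74 − 61 = 13 for the blank.
The known cells in row 3 total 52, leaving 74 − 52 = 22 for the blank.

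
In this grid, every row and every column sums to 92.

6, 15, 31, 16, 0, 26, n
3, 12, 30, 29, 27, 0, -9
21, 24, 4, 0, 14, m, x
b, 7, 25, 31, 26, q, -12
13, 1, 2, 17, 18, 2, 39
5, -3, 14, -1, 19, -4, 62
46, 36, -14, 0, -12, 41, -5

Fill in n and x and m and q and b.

Column 1: 6 + 3 + 21 + 13 + 5 + 46 = 94, so its missing entry is 92 − 94 = -2.
Row 1: 6 + 15 + 31 + 16 + 0 + 26 = 94, so its missing entry is 92 − 94 = -2.
Column 7: -2 − 9 − 12 + 39 + 62 − 5 = 73, so its missing entry is 92 − 73 = 19.
Row 3: 21 + 24 + 4 + 0 + 14 + 19 = 82, so its missing entry is 92 − 82 = 10.
Row 4: -2 + 7 + 25 + 31 + 26 − 12 = 75, so its missing entry is 92 − 75 = 17.

n = -2, x = 19, m = 10, q = 17, b = -2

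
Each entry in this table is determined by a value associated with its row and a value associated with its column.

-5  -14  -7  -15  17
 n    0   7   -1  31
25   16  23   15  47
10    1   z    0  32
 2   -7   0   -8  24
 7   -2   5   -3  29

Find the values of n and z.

n = 9, z = 8

The difference between any two rows is the same in every column — this is an addition table with the headers hidden.
Row 2 minus row 1 is 0 − (-14) = 14, so its entry in column 1 is -5 + 14 = 9.
Row 4 minus row 1 is 1 − (-14) = 15, so its entry in column 3 is -7 + 15 = 8.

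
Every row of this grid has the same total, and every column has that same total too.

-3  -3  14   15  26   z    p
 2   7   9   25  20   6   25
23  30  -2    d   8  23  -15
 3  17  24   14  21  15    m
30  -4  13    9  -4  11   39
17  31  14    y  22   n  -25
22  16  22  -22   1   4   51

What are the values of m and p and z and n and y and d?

Rows 2 and 5 both sum to 94, so that's the common total.
Row 3 has 23 + 30 − 2 + 8 + 23 − 15 = 67; the blank must be 94 − 67 = 27.
Row 4 has 3 + 17 + 24 + 14 + 21 + 15 = 94; the blank must be 94 − 94 = 0.
Column 7 has 25 − 15 + 0 + 39 − 25 + 51 = 75; the blank must be 94 − 75 = 19.
Row 1 has -3 − 3 + 14 + 15 + 26 + 19 = 68; the blank must be 94 − 68 = 26.
Column 6 has 26 + 6 + 23 + 15 + 11 + 4 = 85; the blank must be 94 − 85 = 9.
Row 6 has 17 + 31 + 14 + 22 + 9 − 25 = 68; the blank must be 94 − 68 = 26.

m = 0, p = 19, z = 26, n = 9, y = 26, d = 27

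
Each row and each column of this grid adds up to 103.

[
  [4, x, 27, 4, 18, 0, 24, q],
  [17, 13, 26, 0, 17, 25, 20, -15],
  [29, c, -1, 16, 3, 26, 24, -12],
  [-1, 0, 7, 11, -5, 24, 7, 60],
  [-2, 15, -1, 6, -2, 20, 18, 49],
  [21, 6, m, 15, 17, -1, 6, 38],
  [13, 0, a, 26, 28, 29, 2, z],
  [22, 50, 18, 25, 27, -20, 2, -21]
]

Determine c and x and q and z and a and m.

c = 18, x = 1, q = 25, z = -21, a = 26, m = 1

Row 3 has 29 − 1 + 16 + 3 + 26 + 24 − 12 = 85; the blank must be 103 − 85 = 18.
Column 2 has 13 + 18 + 0 + 15 + 6 + 0 + 50 = 102; the blank must be 103 − 102 = 1.
Row 1 has 4 + 1 + 27 + 4 + 18 + 0 + 24 = 78; the blank must be 103 − 78 = 25.
Column 8 has 25 − 15 − 12 + 60 + 49 + 38 − 21 = 124; the blank must be 103 − 124 = -21.
Row 7 has 13 + 0 + 26 + 28 + 29 + 2 − 21 = 77; the blank must be 103 − 77 = 26.
Row 6 has 21 + 6 + 15 + 17 − 1 + 6 + 38 = 102; the blank must be 103 − 102 = 1.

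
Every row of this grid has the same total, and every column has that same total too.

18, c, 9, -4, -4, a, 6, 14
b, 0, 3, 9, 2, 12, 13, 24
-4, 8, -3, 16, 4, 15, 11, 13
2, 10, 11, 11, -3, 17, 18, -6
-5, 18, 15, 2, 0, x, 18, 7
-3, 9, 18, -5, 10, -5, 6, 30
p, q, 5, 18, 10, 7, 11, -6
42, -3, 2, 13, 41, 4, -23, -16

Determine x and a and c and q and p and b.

x = 5, a = 5, c = 16, q = 2, p = 13, b = -3

Rows 3 and 4 both sum to 60, so that's the common total.
The known cells in row 5 total 55, leaving 60 − 55 = 5 for the blank.
The known cells in column 6 total 55, leaving 60 − 55 = 5 for the blank.
The known cells in row 1 total 44, leaving 60 − 44 = 16 for the blank.
The known cells in column 2 total 58, leaving 60 − 58 = 2 for the blank.
The known cells in row 7 total 47, leaving 60 − 47 = 13 for the blank.
The known cells in row 2 total 63, leaving 60 − 63 = -3 for the blank.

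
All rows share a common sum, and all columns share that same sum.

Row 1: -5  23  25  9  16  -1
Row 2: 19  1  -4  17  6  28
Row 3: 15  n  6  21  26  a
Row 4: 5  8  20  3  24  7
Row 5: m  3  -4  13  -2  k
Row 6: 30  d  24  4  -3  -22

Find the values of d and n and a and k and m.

d = 34, n = -2, a = 1, k = 54, m = 3

Rows 1 and 2 both sum to 67, so that's the common total.
Column 1 has -5 + 19 + 15 + 5 + 30 = 64; the blank must be 67 − 64 = 3.
Row 6 has 30 + 24 + 4 − 3 − 22 = 33; the blank must be 67 − 33 = 34.
Column 2 has 23 + 1 + 8 + 3 + 34 = 69; the blank must be 67 − 69 = -2.
Row 5 has 3 + 3 − 4 + 13 − 2 = 13; the blank must be 67 − 13 = 54.
Row 3 has 15 − 2 + 6 + 21 + 26 = 66; the blank must be 67 − 66 = 1.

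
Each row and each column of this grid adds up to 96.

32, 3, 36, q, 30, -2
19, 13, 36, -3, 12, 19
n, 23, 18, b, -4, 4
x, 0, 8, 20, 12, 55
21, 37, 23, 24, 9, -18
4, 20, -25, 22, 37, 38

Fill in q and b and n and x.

q = -3, b = 36, n = 19, x = 1

The known cells in row 1 total 99, leaving 96 − 99 = -3 for the blank.
The known cells in column 4 total 60, leaving 96 − 60 = 36 for the blank.
The known cells in row 3 total 77, leaving 96 − 77 = 19 for the blank.
The known cells in row 4 total 95, leaving 96 − 95 = 1 for the blank.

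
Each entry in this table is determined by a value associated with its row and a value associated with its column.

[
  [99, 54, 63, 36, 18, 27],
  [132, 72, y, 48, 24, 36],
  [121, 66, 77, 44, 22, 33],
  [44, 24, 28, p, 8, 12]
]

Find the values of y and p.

y = 84, p = 16

Each row is a constant multiple of every other row — this is a multiplication table with the headers hidden.
Row 2 is 36/27 = 4/3 times row 1, so its entry in column 3 is 63 × 4/3 = 84.
Row 4 is 12/27 = 4/9 times row 1, so its entry in column 4 is 36 × 4/9 = 16.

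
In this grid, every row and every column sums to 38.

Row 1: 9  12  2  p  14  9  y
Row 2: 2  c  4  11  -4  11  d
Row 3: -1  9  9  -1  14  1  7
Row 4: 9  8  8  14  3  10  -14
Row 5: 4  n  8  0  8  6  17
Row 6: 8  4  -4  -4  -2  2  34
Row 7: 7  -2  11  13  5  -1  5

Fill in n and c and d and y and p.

Column 4: 11 − 1 + 14 + 0 − 4 + 13 = 33, so its missing entry is 38 − 33 = 5.
Row 1: 9 + 12 + 2 + 5 + 14 + 9 = 51, so its missing entry is 38 − 51 = -13.
Column 7: -13 + 7 − 14 + 17 + 34 + 5 = 36, so its missing entry is 38 − 36 = 2.
Row 2: 2 + 4 + 11 − 4 + 11 + 2 = 26, so its missing entry is 38 − 26 = 12.
Row 5: 4 + 8 + 0 + 8 + 6 + 17 = 43, so its missing entry is 38 − 43 = -5.

n = -5, c = 12, d = 2, y = -13, p = 5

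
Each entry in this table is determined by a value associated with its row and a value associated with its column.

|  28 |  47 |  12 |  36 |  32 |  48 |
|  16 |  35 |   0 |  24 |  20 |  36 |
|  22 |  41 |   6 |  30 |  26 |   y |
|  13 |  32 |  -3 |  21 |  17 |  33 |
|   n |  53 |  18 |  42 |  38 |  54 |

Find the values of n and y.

n = 34, y = 42

The difference between any two rows is the same in every column — this is an addition table with the headers hidden.
Row 5 minus row 1 is 18 − 12 = 6, so its entry in column 1 is 28 + 6 = 34.
Row 3 minus row 1 is 6 − 12 = -6, so its entry in column 6 is 48 + (-6) = 42.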